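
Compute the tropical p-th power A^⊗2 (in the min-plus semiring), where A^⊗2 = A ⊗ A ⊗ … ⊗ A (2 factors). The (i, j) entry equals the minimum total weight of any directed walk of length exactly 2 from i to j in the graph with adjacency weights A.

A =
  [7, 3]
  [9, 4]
A^⊗2 =
  [12, 7]
  [13, 8]

Each entry (A^⊗2)_ij equals the minimum over all length-2 walks i = v_0 → v_1 → … → v_2 = j of Σ_t A[v_t][v_{t+1}]. For example, for (i, j) = (0, 1) we minimise over 2 possible intermediate vertex sequences; the minimum is 7, attained along the walk 0 → 1 → 1.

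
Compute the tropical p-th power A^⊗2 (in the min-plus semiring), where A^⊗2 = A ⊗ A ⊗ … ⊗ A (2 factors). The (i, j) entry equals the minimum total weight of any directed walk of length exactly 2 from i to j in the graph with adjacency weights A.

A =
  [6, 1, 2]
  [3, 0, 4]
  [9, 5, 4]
A^⊗2 =
  [4, 1, 5]
  [3, 0, 4]
  [8, 5, 8]

Each entry (A^⊗2)_ij equals the minimum over all length-2 walks i = v_0 → v_1 → … → v_2 = j of Σ_t A[v_t][v_{t+1}]. For example, for (i, j) = (0, 2) we minimise over 3 possible intermediate vertex sequences; the minimum is 5, attained along the walk 0 → 1 → 2.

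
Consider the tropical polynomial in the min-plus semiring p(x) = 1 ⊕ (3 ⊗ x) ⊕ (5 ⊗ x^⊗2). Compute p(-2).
p(-2) = 1

A tropical monomial a ⊗ x^⊗i evaluates to a + i · x. Evaluating each term at x = -2:
  Term 0 contributes 1 + 0 · -2 = 1
  Term 1 contributes 3 + 1 · -2 = 1
  Term 2 contributes 5 + 2 · -2 = 1
p(-2) = ⊕ of these = min[1, 1, 1] = 1.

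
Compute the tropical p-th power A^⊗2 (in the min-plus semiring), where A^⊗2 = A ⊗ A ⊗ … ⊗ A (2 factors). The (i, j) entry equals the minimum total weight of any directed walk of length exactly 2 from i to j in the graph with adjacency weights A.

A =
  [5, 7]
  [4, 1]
A^⊗2 =
  [10, 8]
  [5, 2]

Each entry (A^⊗2)_ij equals the minimum over all length-2 walks i = v_0 → v_1 → … → v_2 = j of Σ_t A[v_t][v_{t+1}]. For example, for (i, j) = (0, 1) we minimise over 2 possible intermediate vertex sequences; the minimum is 8, attained along the walk 0 → 1 → 1.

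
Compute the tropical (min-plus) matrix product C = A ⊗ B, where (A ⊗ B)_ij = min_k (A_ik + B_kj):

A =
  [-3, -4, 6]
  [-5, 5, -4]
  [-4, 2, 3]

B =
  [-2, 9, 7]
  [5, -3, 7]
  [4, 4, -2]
A ⊗ B =
  [-5, -7, 3]
  [-7, 0, -6]
  [-6, -1, 1]

Apply the min-plus product entry-by-entry:
  C[0][0] = min over k of (A[0][0] + B[0][0] = -3 + -2 = -5, A[0][1] + B[1][0] = -4 + 5 = 1, A[0][2] + B[2][0] = 6 + 4 = 10) = -5 (attained at k = 0)
  C[0][1] = min over k of (A[0][0] + B[0][1] = -3 + 9 = 6, A[0][1] + B[1][1] = -4 + -3 = -7, A[0][2] + B[2][1] = 6 + 4 = 10) = -7 (attained at k = 1)
  C[0][2] = min over k of (A[0][0] + B[0][2] = -3 + 7 = 4, A[0][1] + B[1][2] = -4 + 7 = 3, A[0][2] + B[2][2] = 6 + -2 = 4) = 3 (attained at k = 1)
  C[1][0] = min over k of (A[1][0] + B[0][0] = -5 + -2 = -7, A[1][1] + B[1][0] = 5 + 5 = 10, A[1][2] + B[2][0] = -4 + 4 = 0) = -7 (attained at k = 0)
  C[1][1] = min over k of (A[1][0] + B[0][1] = -5 + 9 = 4, A[1][1] + B[1][1] = 5 + -3 = 2, A[1][2] + B[2][1] = -4 + 4 = 0) = 0 (attained at k = 2)
  C[1][2] = min over k of (A[1][0] + B[0][2] = -5 + 7 = 2, A[1][1] + B[1][2] = 5 + 7 = 12, A[1][2] + B[2][2] = -4 + -2 = -6) = -6 (attained at k = 2)
  C[2][0] = min over k of (A[2][0] + B[0][0] = -4 + -2 = -6, A[2][1] + B[1][0] = 2 + 5 = 7, A[2][2] + B[2][0] = 3 + 4 = 7) = -6 (attained at k = 0)
  C[2][1] = min over k of (A[2][0] + B[0][1] = -4 + 9 = 5, A[2][1] + B[1][1] = 2 + -3 = -1, A[2][2] + B[2][1] = 3 + 4 = 7) = -1 (attained at k = 1)
  C[2][2] = min over k of (A[2][0] + B[0][2] = -4 + 7 = 3, A[2][1] + B[1][2] = 2 + 7 = 9, A[2][2] + B[2][2] = 3 + -2 = 1) = 1 (attained at k = 2)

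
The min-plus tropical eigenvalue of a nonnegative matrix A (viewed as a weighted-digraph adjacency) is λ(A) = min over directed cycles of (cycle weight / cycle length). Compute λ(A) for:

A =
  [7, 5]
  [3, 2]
λ(A) = 2

Enumerate directed cycles and compute their means (weight / length). Sample:
  cycle 0 → 0: weight = 7, length = 1, mean = 7/1 ≈ 7.000
  cycle 1 → 1: weight = 2, length = 1, mean = 2/1 ≈ 2.000
  cycle 0 → 1 → 0: weight = 8, length = 2, mean = 8/2 ≈ 4.000
  cycle 1 → 0 → 1: weight = 8, length = 2, mean = 8/2 ≈ 4.000
Minimum mean = 2.000, attained e.g. along the cycle 1 → 1 with weight 2 and length 1. So λ(A) = 2/1 = 2.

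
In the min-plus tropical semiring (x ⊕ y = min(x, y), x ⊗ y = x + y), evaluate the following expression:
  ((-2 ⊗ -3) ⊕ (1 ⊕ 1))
((-2 ⊗ -3) ⊕ (1 ⊕ 1)) = -5

Expand innermost to outermost. Recall ⊕ takes the minimum of its arguments and ⊗ takes their sum. Working out the expression ((-2 ⊗ -3) ⊕ (1 ⊕ 1)) gives -5.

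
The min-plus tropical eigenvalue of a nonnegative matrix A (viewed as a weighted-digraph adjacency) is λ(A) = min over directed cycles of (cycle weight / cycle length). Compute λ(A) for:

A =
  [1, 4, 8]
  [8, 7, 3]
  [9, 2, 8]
λ(A) = 1

Enumerate directed cycles and compute their means (weight / length). Sample:
  cycle 0 → 0: weight = 1, length = 1, mean = 1/1 ≈ 1.000
  cycle 1 → 1: weight = 7, length = 1, mean = 7/1 ≈ 7.000
  cycle 2 → 2: weight = 8, length = 1, mean = 8/1 ≈ 8.000
  cycle 0 → 1 → 0: weight = 12, length = 2, mean = 12/2 ≈ 6.000
  cycle 0 → 2 → 0: weight = 17, length = 2, mean = 17/2 ≈ 8.500
  cycle 1 → 0 → 1: weight = 12, length = 2, mean = 12/2 ≈ 6.000
Minimum mean = 1.000, attained e.g. along the cycle 0 → 0 with weight 1 and length 1. So λ(A) = 1/1 = 1.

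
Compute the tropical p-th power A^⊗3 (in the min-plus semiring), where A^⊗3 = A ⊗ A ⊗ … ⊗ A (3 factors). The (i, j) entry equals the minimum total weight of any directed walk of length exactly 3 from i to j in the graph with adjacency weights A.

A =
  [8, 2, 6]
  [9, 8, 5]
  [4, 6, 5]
A^⊗3 =
  [11, 12, 12]
  [14, 11, 15]
  [14, 11, 11]

Each entry (A^⊗3)_ij equals the minimum over all length-3 walks i = v_0 → v_1 → … → v_3 = j of Σ_t A[v_t][v_{t+1}]. For example, for (i, j) = (0, 2) we minimise over 9 possible intermediate vertex sequences; the minimum is 12, attained along the walk 0 → 1 → 2 → 2.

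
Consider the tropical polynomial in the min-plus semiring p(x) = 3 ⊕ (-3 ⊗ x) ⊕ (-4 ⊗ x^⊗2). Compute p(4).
p(4) = 1

A tropical monomial a ⊗ x^⊗i evaluates to a + i · x. Evaluating each term at x = 4:
  Term 0 contributes 3 + 0 · 4 = 3
  Term 1 contributes -3 + 1 · 4 = 1
  Term 2 contributes -4 + 2 · 4 = 4
p(4) = ⊕ of these = min[3, 1, 4] = 1.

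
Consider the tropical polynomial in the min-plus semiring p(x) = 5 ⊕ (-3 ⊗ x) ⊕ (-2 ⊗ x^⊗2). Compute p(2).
p(2) = -1

A tropical monomial a ⊗ x^⊗i evaluates to a + i · x. Evaluating each term at x = 2:
  Term 0 contributes 5 + 0 · 2 = 5
  Term 1 contributes -3 + 1 · 2 = -1
  Term 2 contributes -2 + 2 · 2 = 2
p(2) = ⊕ of these = min[5, -1, 2] = -1.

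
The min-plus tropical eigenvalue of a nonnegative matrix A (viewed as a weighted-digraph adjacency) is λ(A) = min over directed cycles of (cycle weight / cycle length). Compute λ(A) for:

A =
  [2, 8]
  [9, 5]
λ(A) = 2

Enumerate directed cycles and compute their means (weight / length). Sample:
  cycle 0 → 0: weight = 2, length = 1, mean = 2/1 ≈ 2.000
  cycle 1 → 1: weight = 5, length = 1, mean = 5/1 ≈ 5.000
  cycle 0 → 1 → 0: weight = 17, length = 2, mean = 17/2 ≈ 8.500
  cycle 1 → 0 → 1: weight = 17, length = 2, mean = 17/2 ≈ 8.500
Minimum mean = 2.000, attained e.g. along the cycle 0 → 0 with weight 2 and length 1. So λ(A) = 2/1 = 2.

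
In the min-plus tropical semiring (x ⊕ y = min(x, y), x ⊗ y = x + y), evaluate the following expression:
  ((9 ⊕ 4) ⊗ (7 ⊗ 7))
((9 ⊕ 4) ⊗ (7 ⊗ 7)) = 18

Expand innermost to outermost. Recall ⊕ takes the minimum of its arguments and ⊗ takes their sum. Working out the expression ((9 ⊕ 4) ⊗ (7 ⊗ 7)) gives 18.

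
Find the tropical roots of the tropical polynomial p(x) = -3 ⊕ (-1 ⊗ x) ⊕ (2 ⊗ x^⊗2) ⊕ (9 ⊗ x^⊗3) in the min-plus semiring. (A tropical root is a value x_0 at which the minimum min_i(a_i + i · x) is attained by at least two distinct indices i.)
Roots: {-7, -3, -2}

Each tropical root is a break point of the lower envelope of the lines y = a_i + i · x (there are 4 lines, with slopes 0, 1, ..., 3). Only the lines that attain the minimum somewhere contribute to roots; other lines are dominated. Here the surviving (envelope) indices are i = 3, i = 2, i = 1, i = 0.
Intersections between consecutive envelope lines give the roots: for adjacent envelope indices i < j the intersection is x = (a_i − a_j) / (j − i). Reading off the sorted break points: {-7, -3, -2}.
Verification: at each break x_0, at least two indices attain the minimum of min_i(a_i + i · x_0).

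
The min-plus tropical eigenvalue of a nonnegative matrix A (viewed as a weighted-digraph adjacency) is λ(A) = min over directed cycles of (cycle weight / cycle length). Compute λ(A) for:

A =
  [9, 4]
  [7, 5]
λ(A) = 5

Enumerate directed cycles and compute their means (weight / length). Sample:
  cycle 0 → 0: weight = 9, length = 1, mean = 9/1 ≈ 9.000
  cycle 1 → 1: weight = 5, length = 1, mean = 5/1 ≈ 5.000
  cycle 0 → 1 → 0: weight = 11, length = 2, mean = 11/2 ≈ 5.500
  cycle 1 → 0 → 1: weight = 11, length = 2, mean = 11/2 ≈ 5.500
Minimum mean = 5.000, attained e.g. along the cycle 1 → 1 with weight 5 and length 1. So λ(A) = 5/1 = 5.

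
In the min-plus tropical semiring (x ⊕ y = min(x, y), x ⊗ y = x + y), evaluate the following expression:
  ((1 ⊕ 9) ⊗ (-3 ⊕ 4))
((1 ⊕ 9) ⊗ (-3 ⊕ 4)) = -2

Expand innermost to outermost. Recall ⊕ takes the minimum of its arguments and ⊗ takes their sum. Working out the expression ((1 ⊕ 9) ⊗ (-3 ⊕ 4)) gives -2.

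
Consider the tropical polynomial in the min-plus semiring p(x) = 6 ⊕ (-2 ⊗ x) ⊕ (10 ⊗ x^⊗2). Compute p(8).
p(8) = 6

A tropical monomial a ⊗ x^⊗i evaluates to a + i · x. Evaluating each term at x = 8:
  Term 0 contributes 6 + 0 · 8 = 6
  Term 1 contributes -2 + 1 · 8 = 6
  Term 2 contributes 10 + 2 · 8 = 26
p(8) = ⊕ of these = min[6, 6, 26] = 6.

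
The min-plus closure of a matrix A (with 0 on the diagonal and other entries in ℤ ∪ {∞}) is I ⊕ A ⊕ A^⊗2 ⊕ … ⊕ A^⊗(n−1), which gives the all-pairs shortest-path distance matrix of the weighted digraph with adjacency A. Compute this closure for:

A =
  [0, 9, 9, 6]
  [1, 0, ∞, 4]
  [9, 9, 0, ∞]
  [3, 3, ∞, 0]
Closure =
  [0, 9, 9, 6]
  [1, 0, 10, 4]
  [9, 9, 0, 13]
  [3, 3, 12, 0]

This is the Floyd-Warshall all-pairs shortest-path computation. For each intermediate vertex k = 0, 1, …, 3, update dist[i][j] ← min(dist[i][j], dist[i][k] + dist[k][j]). The final matrix gives, for each (i, j), the minimum total weight of any directed path from i to j (possibly empty when i = j).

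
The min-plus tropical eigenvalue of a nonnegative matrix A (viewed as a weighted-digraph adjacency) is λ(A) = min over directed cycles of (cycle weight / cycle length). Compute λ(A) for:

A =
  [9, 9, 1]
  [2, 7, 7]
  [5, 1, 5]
λ(A) = 4/3

Enumerate directed cycles and compute their means (weight / length). Sample:
  cycle 0 → 0: weight = 9, length = 1, mean = 9/1 ≈ 9.000
  cycle 1 → 1: weight = 7, length = 1, mean = 7/1 ≈ 7.000
  cycle 2 → 2: weight = 5, length = 1, mean = 5/1 ≈ 5.000
  cycle 0 → 1 → 0: weight = 11, length = 2, mean = 11/2 ≈ 5.500
  cycle 0 → 2 → 0: weight = 6, length = 2, mean = 6/2 ≈ 3.000
  cycle 1 → 0 → 1: weight = 11, length = 2, mean = 11/2 ≈ 5.500
Minimum mean = 1.333, attained e.g. along the cycle 0 → 2 → 1 → 0 with weight 4 and length 3. So λ(A) = 4/3 = 4/3.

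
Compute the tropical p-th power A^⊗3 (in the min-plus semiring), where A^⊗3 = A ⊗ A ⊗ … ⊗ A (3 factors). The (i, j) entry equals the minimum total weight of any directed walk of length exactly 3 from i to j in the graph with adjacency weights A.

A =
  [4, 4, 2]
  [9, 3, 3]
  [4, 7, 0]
A^⊗3 =
  [6, 9, 2]
  [7, 9, 3]
  [4, 7, 0]

Each entry (A^⊗3)_ij equals the minimum over all length-3 walks i = v_0 → v_1 → … → v_3 = j of Σ_t A[v_t][v_{t+1}]. For example, for (i, j) = (0, 2) we minimise over 9 possible intermediate vertex sequences; the minimum is 2, attained along the walk 0 → 2 → 2 → 2.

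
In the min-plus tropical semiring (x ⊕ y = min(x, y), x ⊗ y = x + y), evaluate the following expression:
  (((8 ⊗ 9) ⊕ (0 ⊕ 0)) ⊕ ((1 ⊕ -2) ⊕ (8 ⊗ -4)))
(((8 ⊗ 9) ⊕ (0 ⊕ 0)) ⊕ ((1 ⊕ -2) ⊕ (8 ⊗ -4))) = -2

Expand innermost to outermost. Recall ⊕ takes the minimum of its arguments and ⊗ takes their sum. Working out the expression (((8 ⊗ 9) ⊕ (0 ⊕ 0)) ⊕ ((1 ⊕ -2) ⊕ (8 ⊗ -4))) gives -2.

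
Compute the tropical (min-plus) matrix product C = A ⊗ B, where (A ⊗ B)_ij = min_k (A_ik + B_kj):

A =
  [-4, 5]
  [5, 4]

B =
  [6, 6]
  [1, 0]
A ⊗ B =
  [2, 2]
  [5, 4]

Apply the min-plus product entry-by-entry:
  C[0][0] = min over k of (A[0][0] + B[0][0] = -4 + 6 = 2, A[0][1] + B[1][0] = 5 + 1 = 6) = 2 (attained at k = 0)
  C[0][1] = min over k of (A[0][0] + B[0][1] = -4 + 6 = 2, A[0][1] + B[1][1] = 5 + 0 = 5) = 2 (attained at k = 0)
  C[1][0] = min over k of (A[1][0] + B[0][0] = 5 + 6 = 11, A[1][1] + B[1][0] = 4 + 1 = 5) = 5 (attained at k = 1)
  C[1][1] = min over k of (A[1][0] + B[0][1] = 5 + 6 = 11, A[1][1] + B[1][1] = 4 + 0 = 4) = 4 (attained at k = 1)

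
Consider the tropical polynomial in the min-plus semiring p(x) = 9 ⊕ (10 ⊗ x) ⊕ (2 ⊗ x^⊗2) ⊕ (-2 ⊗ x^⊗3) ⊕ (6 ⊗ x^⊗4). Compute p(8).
p(8) = 9

A tropical monomial a ⊗ x^⊗i evaluates to a + i · x. Evaluating each term at x = 8:
  Term 0 contributes 9 + 0 · 8 = 9
  Term 1 contributes 10 + 1 · 8 = 18
  Term 2 contributes 2 + 2 · 8 = 18
  Term 3 contributes -2 + 3 · 8 = 22
  Term 4 contributes 6 + 4 · 8 = 38
p(8) = ⊕ of these = min[9, 18, 18, 22, 38] = 9.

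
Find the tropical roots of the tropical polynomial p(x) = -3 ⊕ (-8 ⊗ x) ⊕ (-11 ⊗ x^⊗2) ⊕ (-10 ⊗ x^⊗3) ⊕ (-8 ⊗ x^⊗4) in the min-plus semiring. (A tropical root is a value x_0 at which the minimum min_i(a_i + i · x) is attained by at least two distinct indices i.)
Roots: {-2, -1, 3, 5}

Each tropical root is a break point of the lower envelope of the lines y = a_i + i · x (there are 5 lines, with slopes 0, 1, ..., 4). Only the lines that attain the minimum somewhere contribute to roots; other lines are dominated. Here the surviving (envelope) indices are i = 4, i = 3, i = 2, i = 1, i = 0.
Intersections between consecutive envelope lines give the roots: for adjacent envelope indices i < j the intersection is x = (a_i − a_j) / (j − i). Reading off the sorted break points: {-2, -1, 3, 5}.
Verification: at each break x_0, at least two indices attain the minimum of min_i(a_i + i · x_0).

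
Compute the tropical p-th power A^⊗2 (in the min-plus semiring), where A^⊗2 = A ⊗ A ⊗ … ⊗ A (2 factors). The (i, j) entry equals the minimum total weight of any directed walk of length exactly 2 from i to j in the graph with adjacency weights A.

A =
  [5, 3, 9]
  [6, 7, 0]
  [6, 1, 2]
A^⊗2 =
  [9, 8, 3]
  [6, 1, 2]
  [7, 3, 1]

Each entry (A^⊗2)_ij equals the minimum over all length-2 walks i = v_0 → v_1 → … → v_2 = j of Σ_t A[v_t][v_{t+1}]. For example, for (i, j) = (0, 2) we minimise over 3 possible intermediate vertex sequences; the minimum is 3, attained along the walk 0 → 1 → 2.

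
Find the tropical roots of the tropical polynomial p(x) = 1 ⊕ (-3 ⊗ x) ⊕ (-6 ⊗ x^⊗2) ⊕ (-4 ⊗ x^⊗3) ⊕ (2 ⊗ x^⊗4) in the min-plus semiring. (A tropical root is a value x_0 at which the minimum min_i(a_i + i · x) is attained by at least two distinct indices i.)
Roots: {-6, -2, 3, 4}

Each tropical root is a break point of the lower envelope of the lines y = a_i + i · x (there are 5 lines, with slopes 0, 1, ..., 4). Only the lines that attain the minimum somewhere contribute to roots; other lines are dominated. Here the surviving (envelope) indices are i = 4, i = 3, i = 2, i = 1, i = 0.
Intersections between consecutive envelope lines give the roots: for adjacent envelope indices i < j the intersection is x = (a_i − a_j) / (j − i). Reading off the sorted break points: {-6, -2, 3, 4}.
Verification: at each break x_0, at least two indices attain the minimum of min_i(a_i + i · x_0).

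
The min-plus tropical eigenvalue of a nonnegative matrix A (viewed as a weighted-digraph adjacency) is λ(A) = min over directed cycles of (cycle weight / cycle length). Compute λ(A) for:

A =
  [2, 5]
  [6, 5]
λ(A) = 2

Enumerate directed cycles and compute their means (weight / length). Sample:
  cycle 0 → 0: weight = 2, length = 1, mean = 2/1 ≈ 2.000
  cycle 1 → 1: weight = 5, length = 1, mean = 5/1 ≈ 5.000
  cycle 0 → 1 → 0: weight = 11, length = 2, mean = 11/2 ≈ 5.500
  cycle 1 → 0 → 1: weight = 11, length = 2, mean = 11/2 ≈ 5.500
Minimum mean = 2.000, attained e.g. along the cycle 0 → 0 with weight 2 and length 1. So λ(A) = 2/1 = 2.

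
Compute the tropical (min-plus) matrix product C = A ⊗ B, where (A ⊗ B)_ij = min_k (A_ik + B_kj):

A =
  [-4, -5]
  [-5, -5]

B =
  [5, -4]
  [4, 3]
A ⊗ B =
  [-1, -8]
  [-1, -9]

Apply the min-plus product entry-by-entry:
  C[0][0] = min over k of (A[0][0] + B[0][0] = -4 + 5 = 1, A[0][1] + B[1][0] = -5 + 4 = -1) = -1 (attained at k = 1)
  C[0][1] = min over k of (A[0][0] + B[0][1] = -4 + -4 = -8, A[0][1] + B[1][1] = -5 + 3 = -2) = -8 (attained at k = 0)
  C[1][0] = min over k of (A[1][0] + B[0][0] = -5 + 5 = 0, A[1][1] + B[1][0] = -5 + 4 = -1) = -1 (attained at k = 1)
  C[1][1] = min over k of (A[1][0] + B[0][1] = -5 + -4 = -9, A[1][1] + B[1][1] = -5 + 3 = -2) = -9 (attained at k = 0)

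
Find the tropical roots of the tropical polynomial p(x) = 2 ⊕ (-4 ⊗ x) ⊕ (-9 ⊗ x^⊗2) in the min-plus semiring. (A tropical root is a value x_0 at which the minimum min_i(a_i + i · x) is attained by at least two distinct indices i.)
Roots: {5, 6}

Each tropical root is a break point of the lower envelope of the lines y = a_i + i · x (there are 3 lines, with slopes 0, 1, ..., 2). Only the lines that attain the minimum somewhere contribute to roots; other lines are dominated. Here the surviving (envelope) indices are i = 2, i = 1, i = 0.
Intersections between consecutive envelope lines give the roots: for adjacent envelope indices i < j the intersection is x = (a_i − a_j) / (j − i). Reading off the sorted break points: {5, 6}.
Verification: at each break x_0, at least two indices attain the minimum of min_i(a_i + i · x_0).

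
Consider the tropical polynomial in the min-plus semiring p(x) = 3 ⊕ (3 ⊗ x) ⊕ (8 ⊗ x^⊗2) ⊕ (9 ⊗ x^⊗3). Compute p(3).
p(3) = 3

A tropical monomial a ⊗ x^⊗i evaluates to a + i · x. Evaluating each term at x = 3:
  Term 0 contributes 3 + 0 · 3 = 3
  Term 1 contributes 3 + 1 · 3 = 6
  Term 2 contributes 8 + 2 · 3 = 14
  Term 3 contributes 9 + 3 · 3 = 18
p(3) = ⊕ of these = min[3, 6, 14, 18] = 3.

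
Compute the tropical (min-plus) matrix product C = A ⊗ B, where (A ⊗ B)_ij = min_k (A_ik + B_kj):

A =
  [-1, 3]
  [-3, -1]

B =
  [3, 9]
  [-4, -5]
A ⊗ B =
  [-1, -2]
  [-5, -6]

Apply the min-plus product entry-by-entry:
  C[0][0] = min over k of (A[0][0] + B[0][0] = -1 + 3 = 2, A[0][1] + B[1][0] = 3 + -4 = -1) = -1 (attained at k = 1)
  C[0][1] = min over k of (A[0][0] + B[0][1] = -1 + 9 = 8, A[0][1] + B[1][1] = 3 + -5 = -2) = -2 (attained at k = 1)
  C[1][0] = min over k of (A[1][0] + B[0][0] = -3 + 3 = 0, A[1][1] + B[1][0] = -1 + -4 = -5) = -5 (attained at k = 1)
  C[1][1] = min over k of (A[1][0] + B[0][1] = -3 + 9 = 6, A[1][1] + B[1][1] = -1 + -5 = -6) = -6 (attained at k = 1)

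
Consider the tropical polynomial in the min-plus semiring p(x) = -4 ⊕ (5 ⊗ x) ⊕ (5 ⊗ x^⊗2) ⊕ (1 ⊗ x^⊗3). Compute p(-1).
p(-1) = -4

A tropical monomial a ⊗ x^⊗i evaluates to a + i · x. Evaluating each term at x = -1:
  Term 0 contributes -4 + 0 · -1 = -4
  Term 1 contributes 5 + 1 · -1 = 4
  Term 2 contributes 5 + 2 · -1 = 3
  Term 3 contributes 1 + 3 · -1 = -2
p(-1) = ⊕ of these = min[-4, 4, 3, -2] = -4.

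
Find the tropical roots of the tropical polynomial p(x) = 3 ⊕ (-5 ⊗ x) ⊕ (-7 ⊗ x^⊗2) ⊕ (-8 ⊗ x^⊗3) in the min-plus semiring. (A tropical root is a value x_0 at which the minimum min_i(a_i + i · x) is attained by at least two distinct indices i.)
Roots: {1, 2, 8}

Each tropical root is a break point of the lower envelope of the lines y = a_i + i · x (there are 4 lines, with slopes 0, 1, ..., 3). Only the lines that attain the minimum somewhere contribute to roots; other lines are dominated. Here the surviving (envelope) indices are i = 3, i = 2, i = 1, i = 0.
Intersections between consecutive envelope lines give the roots: for adjacent envelope indices i < j the intersection is x = (a_i − a_j) / (j − i). Reading off the sorted break points: {1, 2, 8}.
Verification: at each break x_0, at least two indices attain the minimum of min_i(a_i + i · x_0).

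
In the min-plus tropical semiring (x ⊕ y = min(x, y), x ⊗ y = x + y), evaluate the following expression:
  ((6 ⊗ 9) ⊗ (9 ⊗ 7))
((6 ⊗ 9) ⊗ (9 ⊗ 7)) = 31

Expand innermost to outermost. Recall ⊕ takes the minimum of its arguments and ⊗ takes their sum. Working out the expression ((6 ⊗ 9) ⊗ (9 ⊗ 7)) gives 31.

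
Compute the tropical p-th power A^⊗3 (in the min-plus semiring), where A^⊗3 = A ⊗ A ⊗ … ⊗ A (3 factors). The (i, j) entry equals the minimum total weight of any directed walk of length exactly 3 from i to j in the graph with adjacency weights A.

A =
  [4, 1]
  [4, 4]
A^⊗3 =
  [9, 6]
  [9, 9]

Each entry (A^⊗3)_ij equals the minimum over all length-3 walks i = v_0 → v_1 → … → v_3 = j of Σ_t A[v_t][v_{t+1}]. For example, for (i, j) = (0, 1) we minimise over 4 possible intermediate vertex sequences; the minimum is 6, attained along the walk 0 → 1 → 0 → 1.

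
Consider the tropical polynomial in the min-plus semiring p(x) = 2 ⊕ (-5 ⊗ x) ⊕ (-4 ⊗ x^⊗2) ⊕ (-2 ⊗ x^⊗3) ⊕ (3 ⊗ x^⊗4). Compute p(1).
p(1) = -4

A tropical monomial a ⊗ x^⊗i evaluates to a + i · x. Evaluating each term at x = 1:
  Term 0 contributes 2 + 0 · 1 = 2
  Term 1 contributes -5 + 1 · 1 = -4
  Term 2 contributes -4 + 2 · 1 = -2
  Term 3 contributes -2 + 3 · 1 = 1
  Term 4 contributes 3 + 4 · 1 = 7
p(1) = ⊕ of these = min[2, -4, -2, 1, 7] = -4.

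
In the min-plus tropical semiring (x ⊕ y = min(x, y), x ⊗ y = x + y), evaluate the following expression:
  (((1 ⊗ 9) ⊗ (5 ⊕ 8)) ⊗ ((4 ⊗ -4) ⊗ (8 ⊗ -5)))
(((1 ⊗ 9) ⊗ (5 ⊕ 8)) ⊗ ((4 ⊗ -4) ⊗ (8 ⊗ -5))) = 18

Expand innermost to outermost. Recall ⊕ takes the minimum of its arguments and ⊗ takes their sum. Working out the expression (((1 ⊗ 9) ⊗ (5 ⊕ 8)) ⊗ ((4 ⊗ -4) ⊗ (8 ⊗ -5))) gives 18.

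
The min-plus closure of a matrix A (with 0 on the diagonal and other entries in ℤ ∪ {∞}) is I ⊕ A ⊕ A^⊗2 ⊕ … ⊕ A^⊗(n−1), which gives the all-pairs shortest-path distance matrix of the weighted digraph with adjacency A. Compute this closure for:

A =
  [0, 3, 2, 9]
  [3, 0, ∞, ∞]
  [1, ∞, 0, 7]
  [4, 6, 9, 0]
Closure =
  [0, 3, 2, 9]
  [3, 0, 5, 12]
  [1, 4, 0, 7]
  [4, 6, 6, 0]

This is the Floyd-Warshall all-pairs shortest-path computation. For each intermediate vertex k = 0, 1, …, 3, update dist[i][j] ← min(dist[i][j], dist[i][k] + dist[k][j]). The final matrix gives, for each (i, j), the minimum total weight of any directed path from i to j (possibly empty when i = j).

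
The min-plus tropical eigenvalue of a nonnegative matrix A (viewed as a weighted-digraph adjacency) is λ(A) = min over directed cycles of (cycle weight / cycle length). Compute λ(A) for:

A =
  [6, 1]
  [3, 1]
λ(A) = 1

Enumerate directed cycles and compute their means (weight / length). Sample:
  cycle 0 → 0: weight = 6, length = 1, mean = 6/1 ≈ 6.000
  cycle 1 → 1: weight = 1, length = 1, mean = 1/1 ≈ 1.000
  cycle 0 → 1 → 0: weight = 4, length = 2, mean = 4/2 ≈ 2.000
  cycle 1 → 0 → 1: weight = 4, length = 2, mean = 4/2 ≈ 2.000
Minimum mean = 1.000, attained e.g. along the cycle 1 → 1 with weight 1 and length 1. So λ(A) = 1/1 = 1.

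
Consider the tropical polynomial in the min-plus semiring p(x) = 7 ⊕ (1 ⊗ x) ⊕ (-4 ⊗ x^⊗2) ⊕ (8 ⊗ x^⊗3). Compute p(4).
p(4) = 4

A tropical monomial a ⊗ x^⊗i evaluates to a + i · x. Evaluating each term at x = 4:
  Term 0 contributes 7 + 0 · 4 = 7
  Term 1 contributes 1 + 1 · 4 = 5
  Term 2 contributes -4 + 2 · 4 = 4
  Term 3 contributes 8 + 3 · 4 = 20
p(4) = ⊕ of these = min[7, 5, 4, 20] = 4.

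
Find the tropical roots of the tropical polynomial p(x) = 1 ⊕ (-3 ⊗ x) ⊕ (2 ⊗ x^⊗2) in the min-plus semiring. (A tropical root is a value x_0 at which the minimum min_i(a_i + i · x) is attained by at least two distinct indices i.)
Roots: {-5, 4}

Each tropical root is a break point of the lower envelope of the lines y = a_i + i · x (there are 3 lines, with slopes 0, 1, ..., 2). Only the lines that attain the minimum somewhere contribute to roots; other lines are dominated. Here the surviving (envelope) indices are i = 2, i = 1, i = 0.
Intersections between consecutive envelope lines give the roots: for adjacent envelope indices i < j the intersection is x = (a_i − a_j) / (j − i). Reading off the sorted break points: {-5, 4}.
Verification: at each break x_0, at least two indices attain the minimum of min_i(a_i + i · x_0).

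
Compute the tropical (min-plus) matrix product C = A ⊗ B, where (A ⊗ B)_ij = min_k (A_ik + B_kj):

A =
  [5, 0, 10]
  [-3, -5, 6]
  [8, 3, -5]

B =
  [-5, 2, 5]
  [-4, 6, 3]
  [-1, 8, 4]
A ⊗ B =
  [-4, 6, 3]
  [-9, -1, -2]
  [-6, 3, -1]

Apply the min-plus product entry-by-entry:
  C[0][0] = min over k of (A[0][0] + B[0][0] = 5 + -5 = 0, A[0][1] + B[1][0] = 0 + -4 = -4, A[0][2] + B[2][0] = 10 + -1 = 9) = -4 (attained at k = 1)
  C[0][1] = min over k of (A[0][0] + B[0][1] = 5 + 2 = 7, A[0][1] + B[1][1] = 0 + 6 = 6, A[0][2] + B[2][1] = 10 + 8 = 18) = 6 (attained at k = 1)
  C[0][2] = min over k of (A[0][0] + B[0][2] = 5 + 5 = 10, A[0][1] + B[1][2] = 0 + 3 = 3, A[0][2] + B[2][2] = 10 + 4 = 14) = 3 (attained at k = 1)
  C[1][0] = min over k of (A[1][0] + B[0][0] = -3 + -5 = -8, A[1][1] + B[1][0] = -5 + -4 = -9, A[1][2] + B[2][0] = 6 + -1 = 5) = -9 (attained at k = 1)
  C[1][1] = min over k of (A[1][0] + B[0][1] = -3 + 2 = -1, A[1][1] + B[1][1] = -5 + 6 = 1, A[1][2] + B[2][1] = 6 + 8 = 14) = -1 (attained at k = 0)
  C[1][2] = min over k of (A[1][0] + B[0][2] = -3 + 5 = 2, A[1][1] + B[1][2] = -5 + 3 = -2, A[1][2] + B[2][2] = 6 + 4 = 10) = -2 (attained at k = 1)
  C[2][0] = min over k of (A[2][0] + B[0][0] = 8 + -5 = 3, A[2][1] + B[1][0] = 3 + -4 = -1, A[2][2] + B[2][0] = -5 + -1 = -6) = -6 (attained at k = 2)
  C[2][1] = min over k of (A[2][0] + B[0][1] = 8 + 2 = 10, A[2][1] + B[1][1] = 3 + 6 = 9, A[2][2] + B[2][1] = -5 + 8 = 3) = 3 (attained at k = 2)
  C[2][2] = min over k of (A[2][0] + B[0][2] = 8 + 5 = 13, A[2][1] + B[1][2] = 3 + 3 = 6, A[2][2] + B[2][2] = -5 + 4 = -1) = -1 (attained at k = 2)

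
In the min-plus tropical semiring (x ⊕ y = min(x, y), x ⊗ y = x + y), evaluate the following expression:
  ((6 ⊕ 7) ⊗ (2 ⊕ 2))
((6 ⊕ 7) ⊗ (2 ⊕ 2)) = 8

Expand innermost to outermost. Recall ⊕ takes the minimum of its arguments and ⊗ takes their sum. Working out the expression ((6 ⊕ 7) ⊗ (2 ⊕ 2)) gives 8.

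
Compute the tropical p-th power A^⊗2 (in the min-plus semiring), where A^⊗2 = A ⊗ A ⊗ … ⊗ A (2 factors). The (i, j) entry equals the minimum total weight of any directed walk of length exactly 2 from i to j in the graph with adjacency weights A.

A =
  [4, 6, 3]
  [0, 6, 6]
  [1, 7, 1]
A^⊗2 =
  [4, 10, 4]
  [4, 6, 3]
  [2, 7, 2]

Each entry (A^⊗2)_ij equals the minimum over all length-2 walks i = v_0 → v_1 → … → v_2 = j of Σ_t A[v_t][v_{t+1}]. For example, for (i, j) = (0, 2) we minimise over 3 possible intermediate vertex sequences; the minimum is 4, attained along the walk 0 → 2 → 2.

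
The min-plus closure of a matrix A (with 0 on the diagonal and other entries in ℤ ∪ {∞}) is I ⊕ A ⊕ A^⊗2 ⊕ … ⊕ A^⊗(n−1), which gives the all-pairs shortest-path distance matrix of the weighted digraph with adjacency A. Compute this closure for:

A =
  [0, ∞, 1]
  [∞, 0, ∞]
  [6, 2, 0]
Closure =
  [0, 3, 1]
  [∞, 0, ∞]
  [6, 2, 0]

This is the Floyd-Warshall all-pairs shortest-path computation. For each intermediate vertex k = 0, 1, …, 2, update dist[i][j] ← min(dist[i][j], dist[i][k] + dist[k][j]). The final matrix gives, for each (i, j), the minimum total weight of any directed path from i to j (possibly empty when i = j).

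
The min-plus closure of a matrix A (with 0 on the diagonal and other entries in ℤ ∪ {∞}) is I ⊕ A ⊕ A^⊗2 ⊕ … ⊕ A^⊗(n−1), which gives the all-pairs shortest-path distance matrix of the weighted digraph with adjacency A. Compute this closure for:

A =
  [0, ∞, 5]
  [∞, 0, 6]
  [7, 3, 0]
Closure =
  [0, 8, 5]
  [13, 0, 6]
  [7, 3, 0]

This is the Floyd-Warshall all-pairs shortest-path computation. For each intermediate vertex k = 0, 1, …, 2, update dist[i][j] ← min(dist[i][j], dist[i][k] + dist[k][j]). The final matrix gives, for each (i, j), the minimum total weight of any directed path from i to j (possibly empty when i = j).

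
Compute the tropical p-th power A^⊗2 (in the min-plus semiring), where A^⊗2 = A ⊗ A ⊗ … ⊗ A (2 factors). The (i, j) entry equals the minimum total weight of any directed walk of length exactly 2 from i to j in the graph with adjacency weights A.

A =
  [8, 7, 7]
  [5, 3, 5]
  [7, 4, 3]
A^⊗2 =
  [12, 10, 10]
  [8, 6, 8]
  [9, 7, 6]

Each entry (A^⊗2)_ij equals the minimum over all length-2 walks i = v_0 → v_1 → … → v_2 = j of Σ_t A[v_t][v_{t+1}]. For example, for (i, j) = (0, 2) we minimise over 3 possible intermediate vertex sequences; the minimum is 10, attained along the walk 0 → 2 → 2.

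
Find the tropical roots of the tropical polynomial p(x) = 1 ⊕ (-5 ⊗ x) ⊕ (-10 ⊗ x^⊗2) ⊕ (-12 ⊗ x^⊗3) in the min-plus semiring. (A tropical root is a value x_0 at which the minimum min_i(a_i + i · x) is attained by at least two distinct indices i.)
Roots: {2, 5, 6}

Each tropical root is a break point of the lower envelope of the lines y = a_i + i · x (there are 4 lines, with slopes 0, 1, ..., 3). Only the lines that attain the minimum somewhere contribute to roots; other lines are dominated. Here the surviving (envelope) indices are i = 3, i = 2, i = 1, i = 0.
Intersections between consecutive envelope lines give the roots: for adjacent envelope indices i < j the intersection is x = (a_i − a_j) / (j − i). Reading off the sorted break points: {2, 5, 6}.
Verification: at each break x_0, at least two indices attain the minimum of min_i(a_i + i · x_0).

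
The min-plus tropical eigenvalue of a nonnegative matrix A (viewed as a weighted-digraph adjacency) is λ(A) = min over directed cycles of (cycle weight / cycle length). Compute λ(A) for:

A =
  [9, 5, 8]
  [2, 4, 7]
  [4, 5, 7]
λ(A) = 7/2

Enumerate directed cycles and compute their means (weight / length). Sample:
  cycle 0 → 0: weight = 9, length = 1, mean = 9/1 ≈ 9.000
  cycle 1 → 1: weight = 4, length = 1, mean = 4/1 ≈ 4.000
  cycle 2 → 2: weight = 7, length = 1, mean = 7/1 ≈ 7.000
  cycle 0 → 1 → 0: weight = 7, length = 2, mean = 7/2 ≈ 3.500
  cycle 0 → 2 → 0: weight = 12, length = 2, mean = 12/2 ≈ 6.000
  cycle 1 → 0 → 1: weight = 7, length = 2, mean = 7/2 ≈ 3.500
Minimum mean = 3.500, attained e.g. along the cycle 0 → 1 → 0 with weight 7 and length 2. So λ(A) = 7/2 = 7/2.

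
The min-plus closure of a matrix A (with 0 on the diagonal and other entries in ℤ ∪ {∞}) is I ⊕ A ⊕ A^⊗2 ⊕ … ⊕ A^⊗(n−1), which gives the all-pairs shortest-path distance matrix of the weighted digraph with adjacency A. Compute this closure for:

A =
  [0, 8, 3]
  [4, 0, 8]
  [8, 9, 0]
Closure =
  [0, 8, 3]
  [4, 0, 7]
  [8, 9, 0]

This is the Floyd-Warshall all-pairs shortest-path computation. For each intermediate vertex k = 0, 1, …, 2, update dist[i][j] ← min(dist[i][j], dist[i][k] + dist[k][j]). The final matrix gives, for each (i, j), the minimum total weight of any directed path from i to j (possibly empty when i = j).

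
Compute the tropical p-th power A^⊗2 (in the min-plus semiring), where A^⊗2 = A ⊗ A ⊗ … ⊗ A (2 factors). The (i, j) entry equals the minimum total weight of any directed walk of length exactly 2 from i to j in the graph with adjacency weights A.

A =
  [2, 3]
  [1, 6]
A^⊗2 =
  [4, 5]
  [3, 4]

Each entry (A^⊗2)_ij equals the minimum over all length-2 walks i = v_0 → v_1 → … → v_2 = j of Σ_t A[v_t][v_{t+1}]. For example, for (i, j) = (0, 1) we minimise over 2 possible intermediate vertex sequences; the minimum is 5, attained along the walk 0 → 0 → 1.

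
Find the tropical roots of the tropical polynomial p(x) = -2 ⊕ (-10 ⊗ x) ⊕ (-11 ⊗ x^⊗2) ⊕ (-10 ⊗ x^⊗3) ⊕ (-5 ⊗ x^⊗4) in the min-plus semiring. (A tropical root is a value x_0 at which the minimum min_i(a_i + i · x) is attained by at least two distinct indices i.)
Roots: {-5, -1, 1, 8}

Each tropical root is a break point of the lower envelope of the lines y = a_i + i · x (there are 5 lines, with slopes 0, 1, ..., 4). Only the lines that attain the minimum somewhere contribute to roots; other lines are dominated. Here the surviving (envelope) indices are i = 4, i = 3, i = 2, i = 1, i = 0.
Intersections between consecutive envelope lines give the roots: for adjacent envelope indices i < j the intersection is x = (a_i − a_j) / (j − i). Reading off the sorted break points: {-5, -1, 1, 8}.
Verification: at each break x_0, at least two indices attain the minimum of min_i(a_i + i · x_0).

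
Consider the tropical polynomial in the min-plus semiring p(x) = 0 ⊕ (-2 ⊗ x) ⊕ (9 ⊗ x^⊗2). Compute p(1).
p(1) = -1

A tropical monomial a ⊗ x^⊗i evaluates to a + i · x. Evaluating each term at x = 1:
  Term 0 contributes 0 + 0 · 1 = 0
  Term 1 contributes -2 + 1 · 1 = -1
  Term 2 contributes 9 + 2 · 1 = 11
p(1) = ⊕ of these = min[0, -1, 11] = -1.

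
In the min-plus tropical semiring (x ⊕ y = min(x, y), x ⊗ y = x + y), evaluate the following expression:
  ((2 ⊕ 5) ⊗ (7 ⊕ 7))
((2 ⊕ 5) ⊗ (7 ⊕ 7)) = 9

Expand innermost to outermost. Recall ⊕ takes the minimum of its arguments and ⊗ takes their sum. Working out the expression ((2 ⊕ 5) ⊗ (7 ⊕ 7)) gives 9.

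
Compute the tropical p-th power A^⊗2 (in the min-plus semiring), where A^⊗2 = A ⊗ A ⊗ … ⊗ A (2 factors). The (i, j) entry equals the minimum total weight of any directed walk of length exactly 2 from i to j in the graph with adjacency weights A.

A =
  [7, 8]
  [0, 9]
A^⊗2 =
  [8, 15]
  [7, 8]

Each entry (A^⊗2)_ij equals the minimum over all length-2 walks i = v_0 → v_1 → … → v_2 = j of Σ_t A[v_t][v_{t+1}]. For example, for (i, j) = (0, 1) we minimise over 2 possible intermediate vertex sequences; the minimum is 15, attained along the walk 0 → 0 → 1.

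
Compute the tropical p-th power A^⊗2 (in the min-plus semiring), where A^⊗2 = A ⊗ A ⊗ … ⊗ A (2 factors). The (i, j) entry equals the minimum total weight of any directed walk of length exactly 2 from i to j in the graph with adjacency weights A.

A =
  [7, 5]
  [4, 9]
A^⊗2 =
  [9, 12]
  [11, 9]

Each entry (A^⊗2)_ij equals the minimum over all length-2 walks i = v_0 → v_1 → … → v_2 = j of Σ_t A[v_t][v_{t+1}]. For example, for (i, j) = (0, 1) we minimise over 2 possible intermediate vertex sequences; the minimum is 12, attained along the walk 0 → 0 → 1.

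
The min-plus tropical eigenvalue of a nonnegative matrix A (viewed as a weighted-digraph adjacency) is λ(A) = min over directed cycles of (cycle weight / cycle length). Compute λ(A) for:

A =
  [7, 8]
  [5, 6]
λ(A) = 6

Enumerate directed cycles and compute their means (weight / length). Sample:
  cycle 0 → 0: weight = 7, length = 1, mean = 7/1 ≈ 7.000
  cycle 1 → 1: weight = 6, length = 1, mean = 6/1 ≈ 6.000
  cycle 0 → 1 → 0: weight = 13, length = 2, mean = 13/2 ≈ 6.500
  cycle 1 → 0 → 1: weight = 13, length = 2, mean = 13/2 ≈ 6.500
Minimum mean = 6.000, attained e.g. along the cycle 1 → 1 with weight 6 and length 1. So λ(A) = 6/1 = 6.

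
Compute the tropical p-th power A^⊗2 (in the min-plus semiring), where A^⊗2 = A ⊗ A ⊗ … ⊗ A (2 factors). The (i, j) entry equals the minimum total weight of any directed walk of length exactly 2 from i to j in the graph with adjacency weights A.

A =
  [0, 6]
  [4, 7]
A^⊗2 =
  [0, 6]
  [4, 10]

Each entry (A^⊗2)_ij equals the minimum over all length-2 walks i = v_0 → v_1 → … → v_2 = j of Σ_t A[v_t][v_{t+1}]. For example, for (i, j) = (0, 1) we minimise over 2 possible intermediate vertex sequences; the minimum is 6, attained along the walk 0 → 0 → 1.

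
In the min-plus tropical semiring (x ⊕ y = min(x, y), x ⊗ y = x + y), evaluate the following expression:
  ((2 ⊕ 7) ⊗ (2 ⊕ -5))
((2 ⊕ 7) ⊗ (2 ⊕ -5)) = -3

Expand innermost to outermost. Recall ⊕ takes the minimum of its arguments and ⊗ takes their sum. Working out the expression ((2 ⊕ 7) ⊗ (2 ⊕ -5)) gives -3.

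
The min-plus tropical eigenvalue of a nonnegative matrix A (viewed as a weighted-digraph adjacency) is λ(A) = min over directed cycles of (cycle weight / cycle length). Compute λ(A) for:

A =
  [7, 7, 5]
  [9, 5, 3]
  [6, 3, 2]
λ(A) = 2

Enumerate directed cycles and compute their means (weight / length). Sample:
  cycle 0 → 0: weight = 7, length = 1, mean = 7/1 ≈ 7.000
  cycle 1 → 1: weight = 5, length = 1, mean = 5/1 ≈ 5.000
  cycle 2 → 2: weight = 2, length = 1, mean = 2/1 ≈ 2.000
  cycle 0 → 1 → 0: weight = 16, length = 2, mean = 16/2 ≈ 8.000
  cycle 0 → 2 → 0: weight = 11, length = 2, mean = 11/2 ≈ 5.500
  cycle 1 → 0 → 1: weight = 16, length = 2, mean = 16/2 ≈ 8.000
Minimum mean = 2.000, attained e.g. along the cycle 2 → 2 with weight 2 and length 1. So λ(A) = 2/1 = 2.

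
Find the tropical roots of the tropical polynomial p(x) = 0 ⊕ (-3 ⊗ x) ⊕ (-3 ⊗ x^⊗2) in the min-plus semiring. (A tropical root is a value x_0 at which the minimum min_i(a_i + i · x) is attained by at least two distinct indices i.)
Roots: {0, 3}

Each tropical root is a break point of the lower envelope of the lines y = a_i + i · x (there are 3 lines, with slopes 0, 1, ..., 2). Only the lines that attain the minimum somewhere contribute to roots; other lines are dominated. Here the surviving (envelope) indices are i = 2, i = 1, i = 0.
Intersections between consecutive envelope lines give the roots: for adjacent envelope indices i < j the intersection is x = (a_i − a_j) / (j − i). Reading off the sorted break points: {0, 3}.
Verification: at each break x_0, at least two indices attain the minimum of min_i(a_i + i · x_0).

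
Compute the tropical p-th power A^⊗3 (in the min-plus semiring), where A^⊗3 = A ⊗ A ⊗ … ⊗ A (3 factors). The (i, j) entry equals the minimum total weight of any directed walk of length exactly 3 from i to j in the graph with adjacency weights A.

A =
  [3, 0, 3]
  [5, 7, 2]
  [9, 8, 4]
A^⊗3 =
  [8, 5, 5]
  [10, 8, 7]
  [14, 12, 11]

Each entry (A^⊗3)_ij equals the minimum over all length-3 walks i = v_0 → v_1 → … → v_3 = j of Σ_t A[v_t][v_{t+1}]. For example, for (i, j) = (0, 2) we minimise over 9 possible intermediate vertex sequences; the minimum is 5, attained along the walk 0 → 0 → 1 → 2.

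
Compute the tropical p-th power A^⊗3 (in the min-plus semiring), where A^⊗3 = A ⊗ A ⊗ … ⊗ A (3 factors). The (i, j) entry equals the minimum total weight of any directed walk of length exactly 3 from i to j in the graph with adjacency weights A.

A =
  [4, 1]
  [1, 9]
A^⊗3 =
  [6, 3]
  [3, 6]

Each entry (A^⊗3)_ij equals the minimum over all length-3 walks i = v_0 → v_1 → … → v_3 = j of Σ_t A[v_t][v_{t+1}]. For example, for (i, j) = (0, 1) we minimise over 4 possible intermediate vertex sequences; the minimum is 3, attained along the walk 0 → 1 → 0 → 1.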